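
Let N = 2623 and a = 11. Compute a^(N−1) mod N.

365

11^1 ≡ 11 (mod 2623)
11^2 ≡ 11^2 = 121 ≡ 121 (mod 2623)
11^4 ≡ 121^2 = 14641 ≡ 1526 (mod 2623)
11^8 ≡ 1526^2 = 2328676 ≡ 2075 (mod 2623)
11^16 ≡ 2075^2 = 4305625 ≡ 1282 (mod 2623)
11^32 ≡ 1282^2 = 1643524 ≡ 1526 (mod 2623)
11^64 ≡ 1526^2 = 2328676 ≡ 2075 (mod 2623)
11^128 ≡ 2075^2 = 4305625 ≡ 1282 (mod 2623)
11^256 ≡ 1282^2 = 1643524 ≡ 1526 (mod 2623)
11^512 ≡ 1526^2 = 2328676 ≡ 2075 (mod 2623)
11^1024 ≡ 2075^2 = 4305625 ≡ 1282 (mod 2623)
11^2048 ≡ 1282^2 = 1643524 ≡ 1526 (mod 2623)
2622 = 2048 + 512 + 32 + 16 + 8 + 4 + 2 in binary powers of 2.
So 11^2622 ≡ 1526 · 2075 · 1526 · 1282 · 2075 · 1526 · 121 ≡ 365 (mod 2623).
Since 365 ≠ 1, base 11 is a Fermat witness: 2623 is composite.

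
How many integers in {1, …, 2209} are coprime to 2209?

2162

Factor: 2209 = 47^2.
φ(2209) = 47^1·(47−1) = 2162.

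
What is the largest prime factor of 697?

41

697 = 17 · 41
41 is prime.
So 697 = 17 · 41; the largest prime factor is 41.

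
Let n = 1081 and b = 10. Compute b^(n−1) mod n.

10^1 ≡ 10 (mod 1081)
10^2 ≡ 10^2 = 100 ≡ 100 (mod 1081)
10^4 ≡ 100^2 = 10000 ≡ 271 (mod 1081)
10^8 ≡ 271^2 = 73441 ≡ 1014 (mod 1081)
10^16 ≡ 1014^2 = 1028196 ≡ 165 (mod 1081)
10^32 ≡ 165^2 = 27225 ≡ 200 (mod 1081)
10^64 ≡ 200^2 = 40000 ≡ 3 (mod 1081)
10^128 ≡ 3^2 = 9 ≡ 9 (mod 1081)
10^256 ≡ 9^2 = 81 ≡ 81 (mod 1081)
10^512 ≡ 81^2 = 6561 ≡ 75 (mod 1081)
10^1024 ≡ 75^2 = 5625 ≡ 220 (mod 1081)
1080 = 1024 + 32 + 16 + 8 in binary powers of 2.
So 10^1080 ≡ 220 · 200 · 165 · 1014 ≡ 813 (mod 1081).
Since 813 ≠ 1, base 10 is a Fermat witness: 1081 is composite.

813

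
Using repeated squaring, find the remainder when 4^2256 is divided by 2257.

1839

4^1 ≡ 4 (mod 2257)
4^2 ≡ 4^2 = 16 ≡ 16 (mod 2257)
4^4 ≡ 16^2 = 256 ≡ 256 (mod 2257)
4^8 ≡ 256^2 = 65536 ≡ 83 (mod 2257)
4^16 ≡ 83^2 = 6889 ≡ 118 (mod 2257)
4^32 ≡ 118^2 = 13924 ≡ 382 (mod 2257)
4^64 ≡ 382^2 = 145924 ≡ 1476 (mod 2257)
4^128 ≡ 1476^2 = 2178576 ≡ 571 (mod 2257)
4^256 ≡ 571^2 = 326041 ≡ 1033 (mod 2257)
4^512 ≡ 1033^2 = 1067089 ≡ 1785 (mod 2257)
4^1024 ≡ 1785^2 = 3186225 ≡ 1598 (mod 2257)
4^2048 ≡ 1598^2 = 2553604 ≡ 937 (mod 2257)
2256 = 2048 + 128 + 64 + 16 in binary powers of 2.
So 4^2256 ≡ 937 · 571 · 1476 · 118 ≡ 1839 (mod 2257).
Since 1839 ≠ 1, base 4 is a Fermat witness: 2257 is composite.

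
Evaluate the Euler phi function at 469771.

446208

Factor: 469771 = 29 · 97 · 167.
φ(469771) = (29−1) · (97−1) · (167−1) = 28 · 96 · 166 = 446208.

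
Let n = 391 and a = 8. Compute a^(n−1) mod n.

361

8^1 ≡ 8 (mod 391)
8^2 ≡ 8^2 = 64 ≡ 64 (mod 391)
8^4 ≡ 64^2 = 4096 ≡ 186 (mod 391)
8^8 ≡ 186^2 = 34596 ≡ 188 (mod 391)
8^16 ≡ 188^2 = 35344 ≡ 154 (mod 391)
8^32 ≡ 154^2 = 23716 ≡ 256 (mod 391)
8^64 ≡ 256^2 = 65536 ≡ 239 (mod 391)
8^128 ≡ 239^2 = 57121 ≡ 35 (mod 391)
8^256 ≡ 35^2 = 1225 ≡ 52 (mod 391)
390 = 256 + 128 + 4 + 2 in binary powers of 2.
So 8^390 ≡ 52 · 35 · 186 · 64 ≡ 361 (mod 391).
Since 361 ≠ 1, base 8 is a Fermat witness: 391 is composite.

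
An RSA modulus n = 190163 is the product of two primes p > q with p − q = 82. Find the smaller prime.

397

Since p = q + 82, we have 190163 = q(q + 82), so q² + 82q − 190163 = 0.
Discriminant: 82² + 4·190163 = 6724 + 760652 = 767376; √767376 = 876.
q = (−82 + 876)/2 = 397, and p = q + 82 = 479.
Check: 397 · 479 = 190163.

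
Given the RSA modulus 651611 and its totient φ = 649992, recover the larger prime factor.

877

φ(n) = (p−1)(q−1) = n − (p+q) + 1, so p + q = 651611 − 649992 + 1 = 1620.
p and q are the roots of t² − 1620t + 651611 = 0.
Discriminant: 1620² − 4·651611 = 2624400 − 2606444 = 17956; √17956 = 134.
q = (1620 − 134)/2 = 743, p = (1620 + 134)/2 = 877.
Check: 743 · 877 = 651611.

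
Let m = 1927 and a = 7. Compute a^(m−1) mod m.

758

7^1 ≡ 7 (mod 1927)
7^2 ≡ 7^2 = 49 ≡ 49 (mod 1927)
7^4 ≡ 49^2 = 2401 ≡ 474 (mod 1927)
7^8 ≡ 474^2 = 224676 ≡ 1144 (mod 1927)
7^16 ≡ 1144^2 = 1308736 ≡ 303 (mod 1927)
7^32 ≡ 303^2 = 91809 ≡ 1240 (mod 1927)
7^64 ≡ 1240^2 = 1537600 ≡ 1781 (mod 1927)
7^128 ≡ 1781^2 = 3171961 ≡ 119 (mod 1927)
7^256 ≡ 119^2 = 14161 ≡ 672 (mod 1927)
7^512 ≡ 672^2 = 451584 ≡ 666 (mod 1927)
7^1024 ≡ 666^2 = 443556 ≡ 346 (mod 1927)
1926 = 1024 + 512 + 256 + 128 + 4 + 2 in binary powers of 2.
So 7^1926 ≡ 346 · 666 · 672 · 119 · 474 · 49 ≡ 758 (mod 1927).
Since 758 ≠ 1, base 7 is a Fermat witness: 1927 is composite.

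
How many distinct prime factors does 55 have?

2

55 = 5 · 11
55 = 5 · 11, which has 2 distinct prime factors.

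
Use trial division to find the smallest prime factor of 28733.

59

28733 is odd.
Digit sum 23, not divisible by 3.
Ends in 3: not divisible by 5.
7: 28733 = 7·4104 + 5
11: 28733 = 11·2612 + 1
13: 28733 = 13·2210 + 3
17: 28733 = 17·1690 + 3
19: 28733 = 19·1512 + 5
23: 28733 = 23·1249 + 6
29: 28733 = 29·990 + 23
31: 28733 = 31·926 + 27
37: 28733 = 37·776 + 21
41: 28733 = 41·700 + 33
43: 28733 = 43·668 + 9
47: 28733 = 47·611 + 16
53: 28733 = 53·542 + 7
59: 28733 = 59·487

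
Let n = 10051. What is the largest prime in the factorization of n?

10051 = 19 · 529
529 = 23 · 23
23 = 23 · 1
So 10051 = 19 · 23^2; the largest prime factor is 23.

23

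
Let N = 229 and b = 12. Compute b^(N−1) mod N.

1

12^1 ≡ 12 (mod 229)
12^2 ≡ 12^2 = 144 ≡ 144 (mod 229)
12^4 ≡ 144^2 = 20736 ≡ 126 (mod 229)
12^8 ≡ 126^2 = 15876 ≡ 75 (mod 229)
12^16 ≡ 75^2 = 5625 ≡ 129 (mod 229)
12^32 ≡ 129^2 = 16641 ≡ 153 (mod 229)
12^64 ≡ 153^2 = 23409 ≡ 51 (mod 229)
12^128 ≡ 51^2 = 2601 ≡ 82 (mod 229)
228 = 128 + 64 + 32 + 4 in binary powers of 2.
So 12^228 ≡ 82 · 51 · 153 · 126 ≡ 1 (mod 229).
Since the result is 1, base 12 gives no evidence that 229 is composite.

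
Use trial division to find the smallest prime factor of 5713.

29

5713 is odd.
Digit sum 16, not divisible by 3.
Ends in 3: not divisible by 5.
7: 5713 = 7·816 + 1
11: 5713 = 11·519 + 4
13: 5713 = 13·439 + 6
17: 5713 = 17·336 + 1
19: 5713 = 19·300 + 13
23: 5713 = 23·248 + 9
29: 5713 = 29·197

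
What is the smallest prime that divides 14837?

14837 is odd.
Digit sum 23, not divisible by 3.
Ends in 7: not divisible by 5.
7: 14837 = 7·2119 + 4
11: 14837 = 11·1348 + 9
13: 14837 = 13·1141 + 4
17: 14837 = 17·872 + 13
19: 14837 = 19·780 + 17
23: 14837 = 23·645 + 2
29: 14837 = 29·511 + 18
31: 14837 = 31·478 + 19
37: 14837 = 37·401

37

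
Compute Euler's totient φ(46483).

Factor: 46483 = 23 · 43 · 47.
φ(46483) = (23−1) · (43−1) · (47−1) = 22 · 42 · 46 = 42504.

42504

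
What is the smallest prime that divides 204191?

204191 is odd.
Digit sum 17, not divisible by 3.
Ends in 1: not divisible by 5.
7: 204191 = 7·29170 + 1
11: 204191 = 11·18562 + 9
13: 204191 = 13·15707

13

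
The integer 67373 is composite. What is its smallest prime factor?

67373 is odd.
Digit sum 26, not divisible by 3.
Ends in 3: not divisible by 5.
7: 67373 = 7·9624 + 5
11: 67373 = 11·6124 + 9
13: 67373 = 13·5182 + 7
17: 67373 = 17·3963 + 2
19: 67373 = 19·3545 + 18
23: 67373 = 23·2929 + 6
29: 67373 = 29·2323 + 6
31: 67373 = 31·2173 + 10
37: 67373 = 37·1820 + 33
41: 67373 = 41·1643 + 10
43: 67373 = 43·1566 + 35
47: 67373 = 47·1433 + 22
53: 67373 = 53·1271 + 10
59: 67373 = 59·1141 + 54
61: 67373 = 61·1104 + 29
67: 67373 = 67·1005 + 38
71: 67373 = 71·948 + 65
73: 67373 = 73·922 + 67
79: 67373 = 79·852 + 65
83: 67373 = 83·811 + 60
89: 67373 = 89·757

89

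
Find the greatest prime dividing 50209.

59

50209 = 23 · 2183
2183 = 37 · 59
59 is prime.
So 50209 = 23 · 37 · 59; the largest prime factor is 59.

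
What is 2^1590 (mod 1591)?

471

2^1 ≡ 2 (mod 1591)
2^2 ≡ 2^2 = 4 ≡ 4 (mod 1591)
2^4 ≡ 4^2 = 16 ≡ 16 (mod 1591)
2^8 ≡ 16^2 = 256 ≡ 256 (mod 1591)
2^16 ≡ 256^2 = 65536 ≡ 305 (mod 1591)
2^32 ≡ 305^2 = 93025 ≡ 747 (mod 1591)
2^64 ≡ 747^2 = 558009 ≡ 1159 (mod 1591)
2^128 ≡ 1159^2 = 1343281 ≡ 477 (mod 1591)
2^256 ≡ 477^2 = 227529 ≡ 16 (mod 1591)
2^512 ≡ 16^2 = 256 ≡ 256 (mod 1591)
2^1024 ≡ 256^2 = 65536 ≡ 305 (mod 1591)
1590 = 1024 + 512 + 32 + 16 + 4 + 2 in binary powers of 2.
So 2^1590 ≡ 305 · 256 · 747 · 305 · 16 · 4 ≡ 471 (mod 1591).
Since 471 ≠ 1, base 2 is a Fermat witness: 1591 is composite.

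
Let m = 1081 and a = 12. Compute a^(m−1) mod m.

12^1 ≡ 12 (mod 1081)
12^2 ≡ 12^2 = 144 ≡ 144 (mod 1081)
12^4 ≡ 144^2 = 20736 ≡ 197 (mod 1081)
12^8 ≡ 197^2 = 38809 ≡ 974 (mod 1081)
12^16 ≡ 974^2 = 948676 ≡ 639 (mod 1081)
12^32 ≡ 639^2 = 408321 ≡ 784 (mod 1081)
12^64 ≡ 784^2 = 614656 ≡ 648 (mod 1081)
12^128 ≡ 648^2 = 419904 ≡ 476 (mod 1081)
12^256 ≡ 476^2 = 226576 ≡ 647 (mod 1081)
12^512 ≡ 647^2 = 418609 ≡ 262 (mod 1081)
12^1024 ≡ 262^2 = 68644 ≡ 541 (mod 1081)
1080 = 1024 + 32 + 16 + 8 in binary powers of 2.
So 12^1080 ≡ 541 · 784 · 639 · 974 ≡ 98 (mod 1081).
Since 98 ≠ 1, base 12 is a Fermat witness: 1081 is composite.

98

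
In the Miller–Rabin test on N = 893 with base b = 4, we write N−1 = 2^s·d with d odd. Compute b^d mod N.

747

893 − 1 = 892 = 2^2 · 223, so d = 223.
4^1 ≡ 4 (mod 893)
4^2 ≡ 4^2 = 16 ≡ 16 (mod 893)
4^4 ≡ 16^2 = 256 ≡ 256 (mod 893)
4^8 ≡ 256^2 = 65536 ≡ 347 (mod 893)
4^16 ≡ 347^2 = 120409 ≡ 747 (mod 893)
4^32 ≡ 747^2 = 558009 ≡ 777 (mod 893)
4^64 ≡ 777^2 = 603729 ≡ 61 (mod 893)
4^128 ≡ 61^2 = 3721 ≡ 149 (mod 893)
223 = 128 + 64 + 16 + 8 + 4 + 2 + 1 in binary powers of 2.
So 4^223 ≡ 149 · 61 · 747 · 347 · 256 · 16 · 4 ≡ 747 (mod 893).
Squaring chain: 747 → 777; never reaches −1, so base 4 is a Miller–Rabin witness that 893 is composite.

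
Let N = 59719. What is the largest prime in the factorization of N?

89

59719 = 11 · 5429
5429 = 61 · 89
89 is prime.
So 59719 = 11 · 61 · 89; the largest prime factor is 89.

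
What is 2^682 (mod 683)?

2^1 ≡ 2 (mod 683)
2^2 ≡ 2^2 = 4 ≡ 4 (mod 683)
2^4 ≡ 4^2 = 16 ≡ 16 (mod 683)
2^8 ≡ 16^2 = 256 ≡ 256 (mod 683)
2^16 ≡ 256^2 = 65536 ≡ 651 (mod 683)
2^32 ≡ 651^2 = 423801 ≡ 341 (mod 683)
2^64 ≡ 341^2 = 116281 ≡ 171 (mod 683)
2^128 ≡ 171^2 = 29241 ≡ 555 (mod 683)
2^256 ≡ 555^2 = 308025 ≡ 675 (mod 683)
2^512 ≡ 675^2 = 455625 ≡ 64 (mod 683)
682 = 512 + 128 + 32 + 8 + 2 in binary powers of 2.
So 2^682 ≡ 64 · 555 · 341 · 256 · 4 ≡ 1 (mod 683).
Since the result is 1, base 2 gives no evidence that 683 is composite.

1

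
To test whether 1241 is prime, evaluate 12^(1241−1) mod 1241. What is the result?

12^1 ≡ 12 (mod 1241)
12^2 ≡ 12^2 = 144 ≡ 144 (mod 1241)
12^4 ≡ 144^2 = 20736 ≡ 880 (mod 1241)
12^8 ≡ 880^2 = 774400 ≡ 16 (mod 1241)
12^16 ≡ 16^2 = 256 ≡ 256 (mod 1241)
12^32 ≡ 256^2 = 65536 ≡ 1004 (mod 1241)
12^64 ≡ 1004^2 = 1008016 ≡ 324 (mod 1241)
12^128 ≡ 324^2 = 104976 ≡ 732 (mod 1241)
12^256 ≡ 732^2 = 535824 ≡ 953 (mod 1241)
12^512 ≡ 953^2 = 908209 ≡ 1038 (mod 1241)
12^1024 ≡ 1038^2 = 1077444 ≡ 256 (mod 1241)
1240 = 1024 + 128 + 64 + 16 + 8 in binary powers of 2.
So 12^1240 ≡ 256 · 732 · 324 · 256 · 16 ≡ 475 (mod 1241).
Since 475 ≠ 1, base 12 is a Fermat witness: 1241 is composite.

475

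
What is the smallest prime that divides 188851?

188851 is odd.
Digit sum 31, not divisible by 3.
Ends in 1: not divisible by 5.
7: 188851 = 7·26978 + 5
11: 188851 = 11·17168 + 3
13: 188851 = 13·14527

13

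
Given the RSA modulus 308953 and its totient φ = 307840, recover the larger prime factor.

φ(n) = (p−1)(q−1) = n − (p+q) + 1, so p + q = 308953 − 307840 + 1 = 1114.
p and q are the roots of t² − 1114t + 308953 = 0.
Discriminant: 1114² − 4·308953 = 1240996 − 1235812 = 5184; √5184 = 72.
q = (1114 − 72)/2 = 521, p = (1114 + 72)/2 = 593.
Check: 521 · 593 = 308953.

593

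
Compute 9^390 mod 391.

9^1 ≡ 9 (mod 391)
9^2 ≡ 9^2 = 81 ≡ 81 (mod 391)
9^4 ≡ 81^2 = 6561 ≡ 305 (mod 391)
9^8 ≡ 305^2 = 93025 ≡ 358 (mod 391)
9^16 ≡ 358^2 = 128164 ≡ 307 (mod 391)
9^32 ≡ 307^2 = 94249 ≡ 18 (mod 391)
9^64 ≡ 18^2 = 324 ≡ 324 (mod 391)
9^128 ≡ 324^2 = 104976 ≡ 188 (mod 391)
9^256 ≡ 188^2 = 35344 ≡ 154 (mod 391)
390 = 256 + 128 + 4 + 2 in binary powers of 2.
So 9^390 ≡ 154 · 188 · 305 · 81 ≡ 123 (mod 391).
Since 123 ≠ 1, base 9 is a Fermat witness: 391 is composite.

123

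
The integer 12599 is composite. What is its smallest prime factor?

12599 is odd.
Digit sum 26, not divisible by 3.
Ends in 9: not divisible by 5.
7: 12599 = 7·1799 + 6
11: 12599 = 11·1145 + 4
13: 12599 = 13·969 + 2
17: 12599 = 17·741 + 2
19: 12599 = 19·663 + 2
23: 12599 = 23·547 + 18
29: 12599 = 29·434 + 13
31: 12599 = 31·406 + 13
37: 12599 = 37·340 + 19
41: 12599 = 41·307 + 12
43: 12599 = 43·293

43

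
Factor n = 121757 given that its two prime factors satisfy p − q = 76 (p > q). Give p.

389

Since p = q + 76, we have 121757 = q(q + 76), so q² + 76q − 121757 = 0.
Discriminant: 76² + 4·121757 = 5776 + 487028 = 492804; √492804 = 702.
q = (−76 + 702)/2 = 313, and p = q + 76 = 389.
Check: 313 · 389 = 121757.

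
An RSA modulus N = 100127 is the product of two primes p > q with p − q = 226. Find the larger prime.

449

Since p = q + 226, we have 100127 = q(q + 226), so q² + 226q − 100127 = 0.
Discriminant: 226² + 4·100127 = 51076 + 400508 = 451584; √451584 = 672.
q = (−226 + 672)/2 = 223, and p = q + 226 = 449.
Check: 223 · 449 = 100127.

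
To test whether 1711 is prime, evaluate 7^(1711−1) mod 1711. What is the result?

194

7^1 ≡ 7 (mod 1711)
7^2 ≡ 7^2 = 49 ≡ 49 (mod 1711)
7^4 ≡ 49^2 = 2401 ≡ 690 (mod 1711)
7^8 ≡ 690^2 = 476100 ≡ 442 (mod 1711)
7^16 ≡ 442^2 = 195364 ≡ 310 (mod 1711)
7^32 ≡ 310^2 = 96100 ≡ 284 (mod 1711)
7^64 ≡ 284^2 = 80656 ≡ 239 (mod 1711)
7^128 ≡ 239^2 = 57121 ≡ 658 (mod 1711)
7^256 ≡ 658^2 = 432964 ≡ 81 (mod 1711)
7^512 ≡ 81^2 = 6561 ≡ 1428 (mod 1711)
7^1024 ≡ 1428^2 = 2039184 ≡ 1383 (mod 1711)
1710 = 1024 + 512 + 128 + 32 + 8 + 4 + 2 in binary powers of 2.
So 7^1710 ≡ 1383 · 1428 · 658 · 284 · 442 · 690 · 49 ≡ 194 (mod 1711).
Since 194 ≠ 1, base 7 is a Fermat witness: 1711 is composite.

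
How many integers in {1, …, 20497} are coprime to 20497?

Factor: 20497 = 103 · 199.
φ(20497) = (103−1) · (199−1) = 102 · 198 = 20196.

20196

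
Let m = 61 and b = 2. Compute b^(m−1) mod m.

1

2^1 ≡ 2 (mod 61)
2^2 ≡ 2^2 = 4 ≡ 4 (mod 61)
2^4 ≡ 4^2 = 16 ≡ 16 (mod 61)
2^8 ≡ 16^2 = 256 ≡ 12 (mod 61)
2^16 ≡ 12^2 = 144 ≡ 22 (mod 61)
2^32 ≡ 22^2 = 484 ≡ 57 (mod 61)
60 = 32 + 16 + 8 + 4 in binary powers of 2.
So 2^60 ≡ 57 · 22 · 12 · 16 ≡ 1 (mod 61).
Since the result is 1, base 2 gives no evidence that 61 is composite.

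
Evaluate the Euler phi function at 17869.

17596

Factor: 17869 = 107 · 167.
φ(17869) = (107−1) · (167−1) = 106 · 166 = 17596.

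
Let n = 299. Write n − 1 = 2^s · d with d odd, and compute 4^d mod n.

299 − 1 = 298 = 2^1 · 149, so d = 149.
4^1 ≡ 4 (mod 299)
4^2 ≡ 4^2 = 16 ≡ 16 (mod 299)
4^4 ≡ 16^2 = 256 ≡ 256 (mod 299)
4^8 ≡ 256^2 = 65536 ≡ 55 (mod 299)
4^16 ≡ 55^2 = 3025 ≡ 35 (mod 299)
4^32 ≡ 35^2 = 1225 ≡ 29 (mod 299)
4^64 ≡ 29^2 = 841 ≡ 243 (mod 299)
4^128 ≡ 243^2 = 59049 ≡ 146 (mod 299)
149 = 128 + 16 + 4 + 1 in binary powers of 2.
So 4^149 ≡ 146 · 35 · 256 · 4 ≡ 140 (mod 299).
Squaring chain: 140; never reaches −1, so base 4 is a Miller–Rabin witness that 299 is composite.

140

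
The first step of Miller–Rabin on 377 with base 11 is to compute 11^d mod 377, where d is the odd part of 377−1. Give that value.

377 − 1 = 376 = 2^3 · 47, so d = 47.
11^1 ≡ 11 (mod 377)
11^2 ≡ 11^2 = 121 ≡ 121 (mod 377)
11^4 ≡ 121^2 = 14641 ≡ 315 (mod 377)
11^8 ≡ 315^2 = 99225 ≡ 74 (mod 377)
11^16 ≡ 74^2 = 5476 ≡ 198 (mod 377)
11^32 ≡ 198^2 = 39204 ≡ 373 (mod 377)
47 = 32 + 8 + 4 + 2 + 1 in binary powers of 2.
So 11^47 ≡ 373 · 74 · 315 · 121 · 11 ≡ 305 (mod 377).
Squaring chain: 305 → 283 → 165; never reaches −1, so base 11 is a Miller–Rabin witness that 377 is composite.

305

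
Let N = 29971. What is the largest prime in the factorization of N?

29971 = 17 · 1763
1763 = 41 · 43
43 is prime.
So 29971 = 17 · 41 · 43; the largest prime factor is 43.

43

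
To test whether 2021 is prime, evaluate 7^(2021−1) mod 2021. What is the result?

7^1 ≡ 7 (mod 2021)
7^2 ≡ 7^2 = 49 ≡ 49 (mod 2021)
7^4 ≡ 49^2 = 2401 ≡ 380 (mod 2021)
7^8 ≡ 380^2 = 144400 ≡ 909 (mod 2021)
7^16 ≡ 909^2 = 826281 ≡ 1713 (mod 2021)
7^32 ≡ 1713^2 = 2934369 ≡ 1898 (mod 2021)
7^64 ≡ 1898^2 = 3602404 ≡ 982 (mod 2021)
7^128 ≡ 982^2 = 964324 ≡ 307 (mod 2021)
7^256 ≡ 307^2 = 94249 ≡ 1283 (mod 2021)
7^512 ≡ 1283^2 = 1646089 ≡ 995 (mod 2021)
7^1024 ≡ 995^2 = 990025 ≡ 1756 (mod 2021)
2020 = 1024 + 512 + 256 + 128 + 64 + 32 + 4 in binary powers of 2.
So 7^2020 ≡ 1756 · 995 · 1283 · 307 · 982 · 1898 · 380 ≡ 294 (mod 2021).
Since 294 ≠ 1, base 7 is a Fermat witness: 2021 is composite.

294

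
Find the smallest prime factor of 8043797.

8043797 is odd.
Digit sum 38, not divisible by 3.
Ends in 7: not divisible by 5.
7: 8043797 = 7·1149113 + 6
11: 8043797 = 11·731254 + 3
13: 8043797 = 13·618753 + 8
17: 8043797 = 17·473164 + 9
19: 8043797 = 19·423357 + 14
23: 8043797 = 23·349730 + 7
29: 8043797 = 29·277372 + 9
31: 8043797 = 31·259477 + 10
37: 8043797 = 37·217399 + 34
41: 8043797 = 41·196190 + 7
43: 8043797 = 43·187065 + 2
47: 8043797 = 47·171144 + 29
53: 8043797 = 53·151769 + 40
59: 8043797 = 59·136335 + 32
61: 8043797 = 61·131865 + 32
67: 8043797 = 67·120056 + 45
71: 8043797 = 71·113292 + 65
73: 8043797 = 73·110189

73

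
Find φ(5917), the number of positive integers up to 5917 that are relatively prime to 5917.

Factor: 5917 = 61 · 97.
φ(5917) = (61−1) · (97−1) = 60 · 96 = 5760.

5760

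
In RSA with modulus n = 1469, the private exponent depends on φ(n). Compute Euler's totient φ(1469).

Factor: 1469 = 13 · 113.
φ(1469) = (13−1) · (113−1) = 12 · 112 = 1344.

1344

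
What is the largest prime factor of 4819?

4819 = 61 · 79
79 is prime.
So 4819 = 61 · 79; the largest prime factor is 79.

79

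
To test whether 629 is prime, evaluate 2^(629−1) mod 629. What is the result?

305

2^1 ≡ 2 (mod 629)
2^2 ≡ 2^2 = 4 ≡ 4 (mod 629)
2^4 ≡ 4^2 = 16 ≡ 16 (mod 629)
2^8 ≡ 16^2 = 256 ≡ 256 (mod 629)
2^16 ≡ 256^2 = 65536 ≡ 120 (mod 629)
2^32 ≡ 120^2 = 14400 ≡ 562 (mod 629)
2^64 ≡ 562^2 = 315844 ≡ 86 (mod 629)
2^128 ≡ 86^2 = 7396 ≡ 477 (mod 629)
2^256 ≡ 477^2 = 227529 ≡ 460 (mod 629)
2^512 ≡ 460^2 = 211600 ≡ 256 (mod 629)
628 = 512 + 64 + 32 + 16 + 4 in binary powers of 2.
So 2^628 ≡ 256 · 86 · 562 · 120 · 16 ≡ 305 (mod 629).
Since 305 ≠ 1, base 2 is a Fermat witness: 629 is composite.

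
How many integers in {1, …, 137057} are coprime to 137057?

127600

Factor: 137057 = 23 · 59 · 101.
φ(137057) = (23−1) · (59−1) · (101−1) = 22 · 58 · 100 = 127600.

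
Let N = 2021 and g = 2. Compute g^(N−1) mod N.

2^1 ≡ 2 (mod 2021)
2^2 ≡ 2^2 = 4 ≡ 4 (mod 2021)
2^4 ≡ 4^2 = 16 ≡ 16 (mod 2021)
2^8 ≡ 16^2 = 256 ≡ 256 (mod 2021)
2^16 ≡ 256^2 = 65536 ≡ 864 (mod 2021)
2^32 ≡ 864^2 = 746496 ≡ 747 (mod 2021)
2^64 ≡ 747^2 = 558009 ≡ 213 (mod 2021)
2^128 ≡ 213^2 = 45369 ≡ 907 (mod 2021)
2^256 ≡ 907^2 = 822649 ≡ 102 (mod 2021)
2^512 ≡ 102^2 = 10404 ≡ 299 (mod 2021)
2^1024 ≡ 299^2 = 89401 ≡ 477 (mod 2021)
2020 = 1024 + 512 + 256 + 128 + 64 + 32 + 4 in binary powers of 2.
So 2^2020 ≡ 477 · 299 · 102 · 907 · 213 · 747 · 16 ≡ 661 (mod 2021).
Since 661 ≠ 1, base 2 is a Fermat witness: 2021 is composite.

661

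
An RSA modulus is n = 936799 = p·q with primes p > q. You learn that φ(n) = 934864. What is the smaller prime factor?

φ(n) = (p−1)(q−1) = n − (p+q) + 1, so p + q = 936799 − 934864 + 1 = 1936.
p and q are the roots of t² − 1936t + 936799 = 0.
Discriminant: 1936² − 4·936799 = 3748096 − 3747196 = 900; √900 = 30.
q = (1936 − 30)/2 = 953, p = (1936 + 30)/2 = 983.
Check: 953 · 983 = 936799.

953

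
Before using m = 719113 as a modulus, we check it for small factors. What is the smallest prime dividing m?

29

719113 is odd.
Digit sum 22, not divisible by 3.
Ends in 3: not divisible by 5.
7: 719113 = 7·102730 + 3
11: 719113 = 11·65373 + 10
13: 719113 = 13·55316 + 5
17: 719113 = 17·42300 + 13
19: 719113 = 19·37848 + 1
23: 719113 = 23·31265 + 18
29: 719113 = 29·24797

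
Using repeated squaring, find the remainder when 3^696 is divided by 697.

3^1 ≡ 3 (mod 697)
3^2 ≡ 3^2 = 9 ≡ 9 (mod 697)
3^4 ≡ 9^2 = 81 ≡ 81 (mod 697)
3^8 ≡ 81^2 = 6561 ≡ 288 (mod 697)
3^16 ≡ 288^2 = 82944 ≡ 1 (mod 697)
3^32 ≡ 1^2 = 1 ≡ 1 (mod 697)
3^64 ≡ 1^2 = 1 ≡ 1 (mod 697)
3^128 ≡ 1^2 = 1 ≡ 1 (mod 697)
3^256 ≡ 1^2 = 1 ≡ 1 (mod 697)
3^512 ≡ 1^2 = 1 ≡ 1 (mod 697)
696 = 512 + 128 + 32 + 16 + 8 in binary powers of 2.
So 3^696 ≡ 1 · 1 · 1 · 1 · 288 ≡ 288 (mod 697).
Since 288 ≠ 1, base 3 is a Fermat witness: 697 is composite.

288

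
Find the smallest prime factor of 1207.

17

1207 is odd.
Digit sum 10, not divisible by 3.
Ends in 7: not divisible by 5.
7: 1207 = 7·172 + 3
11: 1207 = 11·109 + 8
13: 1207 = 13·92 + 11
17: 1207 = 17·71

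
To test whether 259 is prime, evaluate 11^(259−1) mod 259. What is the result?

11^1 ≡ 11 (mod 259)
11^2 ≡ 11^2 = 121 ≡ 121 (mod 259)
11^4 ≡ 121^2 = 14641 ≡ 137 (mod 259)
11^8 ≡ 137^2 = 18769 ≡ 121 (mod 259)
11^16 ≡ 121^2 = 14641 ≡ 137 (mod 259)
11^32 ≡ 137^2 = 18769 ≡ 121 (mod 259)
11^64 ≡ 121^2 = 14641 ≡ 137 (mod 259)
11^128 ≡ 137^2 = 18769 ≡ 121 (mod 259)
11^256 ≡ 121^2 = 14641 ≡ 137 (mod 259)
258 = 256 + 2 in binary powers of 2.
So 11^258 ≡ 137 · 121 ≡ 1 (mod 259).
Since the result is 1, base 11 gives no evidence that 259 is composite.

1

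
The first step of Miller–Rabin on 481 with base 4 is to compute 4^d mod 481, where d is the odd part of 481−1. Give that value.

481 − 1 = 480 = 2^5 · 15, so d = 15.
4^1 ≡ 4 (mod 481)
4^2 ≡ 4^2 = 16 ≡ 16 (mod 481)
4^4 ≡ 16^2 = 256 ≡ 256 (mod 481)
4^8 ≡ 256^2 = 65536 ≡ 120 (mod 481)
15 = 8 + 4 + 2 + 1 in binary powers of 2.
So 4^15 ≡ 120 · 256 · 16 · 4 ≡ 233 (mod 481).
Squaring chain: 233 → 417 → 248 → 417 → 248; never reaches −1, so base 4 is a Miller–Rabin witness that 481 is composite.

233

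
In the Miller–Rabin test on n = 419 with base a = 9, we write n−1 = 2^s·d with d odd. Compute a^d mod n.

1

419 − 1 = 418 = 2^1 · 209, so d = 209.
9^1 ≡ 9 (mod 419)
9^2 ≡ 9^2 = 81 ≡ 81 (mod 419)
9^4 ≡ 81^2 = 6561 ≡ 276 (mod 419)
9^8 ≡ 276^2 = 76176 ≡ 337 (mod 419)
9^16 ≡ 337^2 = 113569 ≡ 20 (mod 419)
9^32 ≡ 20^2 = 400 ≡ 400 (mod 419)
9^64 ≡ 400^2 = 160000 ≡ 361 (mod 419)
9^128 ≡ 361^2 = 130321 ≡ 12 (mod 419)
209 = 128 + 64 + 16 + 1 in binary powers of 2.
So 9^209 ≡ 12 · 361 · 20 · 9 ≡ 1 (mod 419).
Since 9^d ≡ 1 (mod 419), base 9 does not prove 419 composite.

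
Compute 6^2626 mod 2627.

1923

6^1 ≡ 6 (mod 2627)
6^2 ≡ 6^2 = 36 ≡ 36 (mod 2627)
6^4 ≡ 36^2 = 1296 ≡ 1296 (mod 2627)
6^8 ≡ 1296^2 = 1679616 ≡ 963 (mod 2627)
6^16 ≡ 963^2 = 927369 ≡ 38 (mod 2627)
6^32 ≡ 38^2 = 1444 ≡ 1444 (mod 2627)
6^64 ≡ 1444^2 = 2085136 ≡ 1925 (mod 2627)
6^128 ≡ 1925^2 = 3705625 ≡ 1555 (mod 2627)
6^256 ≡ 1555^2 = 2418025 ≡ 1185 (mod 2627)
6^512 ≡ 1185^2 = 1404225 ≡ 1407 (mod 2627)
6^1024 ≡ 1407^2 = 1979649 ≡ 1518 (mod 2627)
6^2048 ≡ 1518^2 = 2304324 ≡ 445 (mod 2627)
2626 = 2048 + 512 + 64 + 2 in binary powers of 2.
So 6^2626 ≡ 445 · 1407 · 1925 · 36 ≡ 1923 (mod 2627).
Since 1923 ≠ 1, base 6 is a Fermat witness: 2627 is composite.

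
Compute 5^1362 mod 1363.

306

5^1 ≡ 5 (mod 1363)
5^2 ≡ 5^2 = 25 ≡ 25 (mod 1363)
5^4 ≡ 25^2 = 625 ≡ 625 (mod 1363)
5^8 ≡ 625^2 = 390625 ≡ 807 (mod 1363)
5^16 ≡ 807^2 = 651249 ≡ 1098 (mod 1363)
5^32 ≡ 1098^2 = 1205604 ≡ 712 (mod 1363)
5^64 ≡ 712^2 = 506944 ≡ 1271 (mod 1363)
5^128 ≡ 1271^2 = 1615441 ≡ 286 (mod 1363)
5^256 ≡ 286^2 = 81796 ≡ 16 (mod 1363)
5^512 ≡ 16^2 = 256 ≡ 256 (mod 1363)
5^1024 ≡ 256^2 = 65536 ≡ 112 (mod 1363)
1362 = 1024 + 256 + 64 + 16 + 2 in binary powers of 2.
So 5^1362 ≡ 112 · 16 · 1271 · 1098 · 25 ≡ 306 (mod 1363).
Since 306 ≠ 1, base 5 is a Fermat witness: 1363 is composite.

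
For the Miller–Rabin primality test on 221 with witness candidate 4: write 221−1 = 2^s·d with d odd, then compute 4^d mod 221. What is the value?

221 − 1 = 220 = 2^2 · 55, so d = 55.
4^1 ≡ 4 (mod 221)
4^2 ≡ 4^2 = 16 ≡ 16 (mod 221)
4^4 ≡ 16^2 = 256 ≡ 35 (mod 221)
4^8 ≡ 35^2 = 1225 ≡ 120 (mod 221)
4^16 ≡ 120^2 = 14400 ≡ 35 (mod 221)
4^32 ≡ 35^2 = 1225 ≡ 120 (mod 221)
55 = 32 + 16 + 4 + 2 + 1 in binary powers of 2.
So 4^55 ≡ 120 · 35 · 35 · 16 · 4 ≡ 30 (mod 221).
Squaring chain: 30 → 16; never reaches −1, so base 4 is a Miller–Rabin witness that 221 is composite.

30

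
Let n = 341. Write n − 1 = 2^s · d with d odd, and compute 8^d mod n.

341 − 1 = 340 = 2^2 · 85, so d = 85.
8^1 ≡ 8 (mod 341)
8^2 ≡ 8^2 = 64 ≡ 64 (mod 341)
8^4 ≡ 64^2 = 4096 ≡ 4 (mod 341)
8^8 ≡ 4^2 = 16 ≡ 16 (mod 341)
8^16 ≡ 16^2 = 256 ≡ 256 (mod 341)
8^32 ≡ 256^2 = 65536 ≡ 64 (mod 341)
8^64 ≡ 64^2 = 4096 ≡ 4 (mod 341)
85 = 64 + 16 + 4 + 1 in binary powers of 2.
So 8^85 ≡ 4 · 256 · 4 · 8 ≡ 32 (mod 341).
Squaring chain: 32 → 1; never reaches −1, so base 8 is a Miller–Rabin witness that 341 is composite.

32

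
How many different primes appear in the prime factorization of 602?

602 = 2 · 301
301 = 7 · 43
602 = 2 · 7 · 43, which has 3 distinct prime factors.

3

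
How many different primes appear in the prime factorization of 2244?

2244 = 2^2 · 561
561 = 3 · 187
187 = 11 · 17
2244 = 2^2 · 3 · 11 · 17, which has 4 distinct prime factors.

4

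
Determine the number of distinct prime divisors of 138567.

5

138567 = 3 · 46189
46189 = 11 · 4199
4199 = 13 · 323
323 = 17 · 19
138567 = 3 · 11 · 13 · 17 · 19, which has 5 distinct prime factors.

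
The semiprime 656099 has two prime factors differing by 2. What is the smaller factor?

809

Since p = q + 2, we have 656099 = q(q + 2), so q² + 2q − 656099 = 0.
Discriminant: 2² + 4·656099 = 4 + 2624396 = 2624400; √2624400 = 1620.
q = (−2 + 1620)/2 = 809, and p = q + 2 = 811.
Check: 809 · 811 = 656099.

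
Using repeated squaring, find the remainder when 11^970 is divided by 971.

1

11^1 ≡ 11 (mod 971)
11^2 ≡ 11^2 = 121 ≡ 121 (mod 971)
11^4 ≡ 121^2 = 14641 ≡ 76 (mod 971)
11^8 ≡ 76^2 = 5776 ≡ 921 (mod 971)
11^16 ≡ 921^2 = 848241 ≡ 558 (mod 971)
11^32 ≡ 558^2 = 311364 ≡ 644 (mod 971)
11^64 ≡ 644^2 = 414736 ≡ 119 (mod 971)
11^128 ≡ 119^2 = 14161 ≡ 567 (mod 971)
11^256 ≡ 567^2 = 321489 ≡ 88 (mod 971)
11^512 ≡ 88^2 = 7744 ≡ 947 (mod 971)
970 = 512 + 256 + 128 + 64 + 8 + 2 in binary powers of 2.
So 11^970 ≡ 947 · 88 · 567 · 119 · 921 · 121 ≡ 1 (mod 971).
Since the result is 1, base 11 gives no evidence that 971 is composite.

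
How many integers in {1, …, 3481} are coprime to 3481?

Factor: 3481 = 59^2.
φ(3481) = 59^1·(59−1) = 3422.

3422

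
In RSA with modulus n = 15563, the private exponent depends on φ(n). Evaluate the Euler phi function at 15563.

15288

Factor: 15563 = 79 · 197.
φ(15563) = (79−1) · (197−1) = 78 · 196 = 15288.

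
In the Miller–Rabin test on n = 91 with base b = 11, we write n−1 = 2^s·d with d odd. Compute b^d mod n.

8

91 − 1 = 90 = 2^1 · 45, so d = 45.
11^1 ≡ 11 (mod 91)
11^2 ≡ 11^2 = 121 ≡ 30 (mod 91)
11^4 ≡ 30^2 = 900 ≡ 81 (mod 91)
11^8 ≡ 81^2 = 6561 ≡ 9 (mod 91)
11^16 ≡ 9^2 = 81 ≡ 81 (mod 91)
11^32 ≡ 81^2 = 6561 ≡ 9 (mod 91)
45 = 32 + 8 + 4 + 1 in binary powers of 2.
So 11^45 ≡ 9 · 9 · 81 · 11 ≡ 8 (mod 91).
Squaring chain: 8; never reaches −1, so base 11 is a Miller–Rabin witness that 91 is composite.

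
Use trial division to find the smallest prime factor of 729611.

29

729611 is odd.
Digit sum 26, not divisible by 3.
Ends in 1: not divisible by 5.
7: 729611 = 7·104230 + 1
11: 729611 = 11·66328 + 3
13: 729611 = 13·56123 + 12
17: 729611 = 17·42918 + 5
19: 729611 = 19·38400 + 11
23: 729611 = 23·31722 + 5
29: 729611 = 29·25159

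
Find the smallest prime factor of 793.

793 is odd.
Digit sum 19, not divisible by 3.
Ends in 3: not divisible by 5.
7: 793 = 7·113 + 2
11: 793 = 11·72 + 1
13: 793 = 13·61

13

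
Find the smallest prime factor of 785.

785 is odd.
Digit sum 20, not divisible by 3.
Ends in 5: divisible by 5.

5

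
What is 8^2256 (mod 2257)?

1925

8^1 ≡ 8 (mod 2257)
8^2 ≡ 8^2 = 64 ≡ 64 (mod 2257)
8^4 ≡ 64^2 = 4096 ≡ 1839 (mod 2257)
8^8 ≡ 1839^2 = 3381921 ≡ 935 (mod 2257)
8^16 ≡ 935^2 = 874225 ≡ 766 (mod 2257)
8^32 ≡ 766^2 = 586756 ≡ 2193 (mod 2257)
8^64 ≡ 2193^2 = 4809249 ≡ 1839 (mod 2257)
8^128 ≡ 1839^2 = 3381921 ≡ 935 (mod 2257)
8^256 ≡ 935^2 = 874225 ≡ 766 (mod 2257)
8^512 ≡ 766^2 = 586756 ≡ 2193 (mod 2257)
8^1024 ≡ 2193^2 = 4809249 ≡ 1839 (mod 2257)
8^2048 ≡ 1839^2 = 3381921 ≡ 935 (mod 2257)
2256 = 2048 + 128 + 64 + 16 in binary powers of 2.
So 8^2256 ≡ 935 · 935 · 1839 · 766 ≡ 1925 (mod 2257).
Since 1925 ≠ 1, base 8 is a Fermat witness: 2257 is composite.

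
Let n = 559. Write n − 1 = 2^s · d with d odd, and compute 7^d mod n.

559 − 1 = 558 = 2^1 · 279, so d = 279.
7^1 ≡ 7 (mod 559)
7^2 ≡ 7^2 = 49 ≡ 49 (mod 559)
7^4 ≡ 49^2 = 2401 ≡ 165 (mod 559)
7^8 ≡ 165^2 = 27225 ≡ 393 (mod 559)
7^16 ≡ 393^2 = 154449 ≡ 165 (mod 559)
7^32 ≡ 165^2 = 27225 ≡ 393 (mod 559)
7^64 ≡ 393^2 = 154449 ≡ 165 (mod 559)
7^128 ≡ 165^2 = 27225 ≡ 393 (mod 559)
7^256 ≡ 393^2 = 154449 ≡ 165 (mod 559)
279 = 256 + 16 + 4 + 2 + 1 in binary powers of 2.
So 7^279 ≡ 165 · 165 · 165 · 49 · 7 ≡ 343 (mod 559).
Squaring chain: 343; never reaches −1, so base 7 is a Miller–Rabin witness that 559 is composite.

343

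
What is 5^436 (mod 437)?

397

5^1 ≡ 5 (mod 437)
5^2 ≡ 5^2 = 25 ≡ 25 (mod 437)
5^4 ≡ 25^2 = 625 ≡ 188 (mod 437)
5^8 ≡ 188^2 = 35344 ≡ 384 (mod 437)
5^16 ≡ 384^2 = 147456 ≡ 187 (mod 437)
5^32 ≡ 187^2 = 34969 ≡ 9 (mod 437)
5^64 ≡ 9^2 = 81 ≡ 81 (mod 437)
5^128 ≡ 81^2 = 6561 ≡ 6 (mod 437)
5^256 ≡ 6^2 = 36 ≡ 36 (mod 437)
436 = 256 + 128 + 32 + 16 + 4 in binary powers of 2.
So 5^436 ≡ 36 · 6 · 9 · 187 · 188 ≡ 397 (mod 437).
Since 397 ≠ 1, base 5 is a Fermat witness: 437 is composite.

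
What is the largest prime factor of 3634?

79

3634 = 2 · 1817
1817 = 23 · 79
79 is prime.
So 3634 = 2 · 23 · 79; the largest prime factor is 79.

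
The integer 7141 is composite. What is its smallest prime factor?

37

7141 is odd.
Digit sum 13, not divisible by 3.
Ends in 1: not divisible by 5.
7: 7141 = 7·1020 + 1
11: 7141 = 11·649 + 2
13: 7141 = 13·549 + 4
17: 7141 = 17·420 + 1
19: 7141 = 19·375 + 16
23: 7141 = 23·310 + 11
29: 7141 = 29·246 + 7
31: 7141 = 31·230 + 11
37: 7141 = 37·193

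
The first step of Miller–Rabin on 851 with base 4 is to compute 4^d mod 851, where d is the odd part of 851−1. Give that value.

169

851 − 1 = 850 = 2^1 · 425, so d = 425.
4^1 ≡ 4 (mod 851)
4^2 ≡ 4^2 = 16 ≡ 16 (mod 851)
4^4 ≡ 16^2 = 256 ≡ 256 (mod 851)
4^8 ≡ 256^2 = 65536 ≡ 9 (mod 851)
4^16 ≡ 9^2 = 81 ≡ 81 (mod 851)
4^32 ≡ 81^2 = 6561 ≡ 604 (mod 851)
4^64 ≡ 604^2 = 364816 ≡ 588 (mod 851)
4^128 ≡ 588^2 = 345744 ≡ 238 (mod 851)
4^256 ≡ 238^2 = 56644 ≡ 478 (mod 851)
425 = 256 + 128 + 32 + 8 + 1 in binary powers of 2.
So 4^425 ≡ 478 · 238 · 604 · 9 · 4 ≡ 169 (mod 851).
Squaring chain: 169; never reaches −1, so base 4 is a Miller–Rabin witness that 851 is composite.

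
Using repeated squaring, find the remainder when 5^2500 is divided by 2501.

1477

5^1 ≡ 5 (mod 2501)
5^2 ≡ 5^2 = 25 ≡ 25 (mod 2501)
5^4 ≡ 25^2 = 625 ≡ 625 (mod 2501)
5^8 ≡ 625^2 = 390625 ≡ 469 (mod 2501)
5^16 ≡ 469^2 = 219961 ≡ 2374 (mod 2501)
5^32 ≡ 2374^2 = 5635876 ≡ 1123 (mod 2501)
5^64 ≡ 1123^2 = 1261129 ≡ 625 (mod 2501)
5^128 ≡ 625^2 = 390625 ≡ 469 (mod 2501)
5^256 ≡ 469^2 = 219961 ≡ 2374 (mod 2501)
5^512 ≡ 2374^2 = 5635876 ≡ 1123 (mod 2501)
5^1024 ≡ 1123^2 = 1261129 ≡ 625 (mod 2501)
5^2048 ≡ 625^2 = 390625 ≡ 469 (mod 2501)
2500 = 2048 + 256 + 128 + 64 + 4 in binary powers of 2.
So 5^2500 ≡ 469 · 2374 · 469 · 625 · 625 ≡ 1477 (mod 2501).
Since 1477 ≠ 1, base 5 is a Fermat witness: 2501 is composite.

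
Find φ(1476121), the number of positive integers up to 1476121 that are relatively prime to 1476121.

Factor: 1476121 = 59 · 127 · 197.
φ(1476121) = (59−1) · (127−1) · (197−1) = 58 · 126 · 196 = 1432368.

1432368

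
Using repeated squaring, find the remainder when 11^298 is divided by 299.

127

11^1 ≡ 11 (mod 299)
11^2 ≡ 11^2 = 121 ≡ 121 (mod 299)
11^4 ≡ 121^2 = 14641 ≡ 289 (mod 299)
11^8 ≡ 289^2 = 83521 ≡ 100 (mod 299)
11^16 ≡ 100^2 = 10000 ≡ 133 (mod 299)
11^32 ≡ 133^2 = 17689 ≡ 48 (mod 299)
11^64 ≡ 48^2 = 2304 ≡ 211 (mod 299)
11^128 ≡ 211^2 = 44521 ≡ 269 (mod 299)
11^256 ≡ 269^2 = 72361 ≡ 3 (mod 299)
298 = 256 + 32 + 8 + 2 in binary powers of 2.
So 11^298 ≡ 3 · 48 · 100 · 121 ≡ 127 (mod 299).
Since 127 ≠ 1, base 11 is a Fermat witness: 299 is composite.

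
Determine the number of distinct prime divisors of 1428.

4

1428 = 2^2 · 357
357 = 3 · 119
119 = 7 · 17
1428 = 2^2 · 3 · 7 · 17, which has 4 distinct prime factors.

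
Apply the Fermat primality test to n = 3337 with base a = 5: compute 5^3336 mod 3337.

1922

5^1 ≡ 5 (mod 3337)
5^2 ≡ 5^2 = 25 ≡ 25 (mod 3337)
5^4 ≡ 25^2 = 625 ≡ 625 (mod 3337)
5^8 ≡ 625^2 = 390625 ≡ 196 (mod 3337)
5^16 ≡ 196^2 = 38416 ≡ 1709 (mod 3337)
5^32 ≡ 1709^2 = 2920681 ≡ 806 (mod 3337)
5^64 ≡ 806^2 = 649636 ≡ 2258 (mod 3337)
5^128 ≡ 2258^2 = 5098564 ≡ 2965 (mod 3337)
5^256 ≡ 2965^2 = 8791225 ≡ 1567 (mod 3337)
5^512 ≡ 1567^2 = 2455489 ≡ 2794 (mod 3337)
5^1024 ≡ 2794^2 = 7806436 ≡ 1193 (mod 3337)
5^2048 ≡ 1193^2 = 1423249 ≡ 1687 (mod 3337)
3336 = 2048 + 1024 + 256 + 8 in binary powers of 2.
So 5^3336 ≡ 1687 · 1193 · 1567 · 196 ≡ 1922 (mod 3337).
Since 1922 ≠ 1, base 5 is a Fermat witness: 3337 is composite.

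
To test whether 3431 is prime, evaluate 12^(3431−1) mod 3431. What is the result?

12^1 ≡ 12 (mod 3431)
12^2 ≡ 12^2 = 144 ≡ 144 (mod 3431)
12^4 ≡ 144^2 = 20736 ≡ 150 (mod 3431)
12^8 ≡ 150^2 = 22500 ≡ 1914 (mod 3431)
12^16 ≡ 1914^2 = 3663396 ≡ 2519 (mod 3431)
12^32 ≡ 2519^2 = 6345361 ≡ 1442 (mod 3431)
12^64 ≡ 1442^2 = 2079364 ≡ 178 (mod 3431)
12^128 ≡ 178^2 = 31684 ≡ 805 (mod 3431)
12^256 ≡ 805^2 = 648025 ≡ 2997 (mod 3431)
12^512 ≡ 2997^2 = 8982009 ≡ 3082 (mod 3431)
12^1024 ≡ 3082^2 = 9498724 ≡ 1716 (mod 3431)
12^2048 ≡ 1716^2 = 2944656 ≡ 858 (mod 3431)
3430 = 2048 + 1024 + 256 + 64 + 32 + 4 + 2 in binary powers of 2.
So 12^3430 ≡ 858 · 1716 · 2997 · 178 · 1442 · 150 · 144 ≡ 3326 (mod 3431).
Since 3326 ≠ 1, base 12 is a Fermat witness: 3431 is composite.

3326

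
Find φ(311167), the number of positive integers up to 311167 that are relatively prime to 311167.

292248

Factor: 311167 = 23 · 83 · 163.
φ(311167) = (23−1) · (83−1) · (163−1) = 22 · 82 · 162 = 292248.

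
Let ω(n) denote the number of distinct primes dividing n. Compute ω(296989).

296989 = 7^2 · 6061
6061 = 11 · 551
551 = 19 · 29
296989 = 7^2 · 11 · 19 · 29, which has 4 distinct prime factors.

4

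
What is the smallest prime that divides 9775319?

9775319 is odd.
Digit sum 41, not divisible by 3.
Ends in 9: not divisible by 5.
7: 9775319 = 7·1396474 + 1
11: 9775319 = 11·888665 + 4
13: 9775319 = 13·751947 + 8
17: 9775319 = 17·575018 + 13
19: 9775319 = 19·514490 + 9
23: 9775319 = 23·425013 + 20
29: 9775319 = 29·337079 + 28
31: 9775319 = 31·315332 + 27
37: 9775319 = 37·264197 + 30
41: 9775319 = 41·238422 + 17
43: 9775319 = 43·227333

43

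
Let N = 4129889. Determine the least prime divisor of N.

4129889 is odd.
Digit sum 41, not divisible by 3.
Ends in 9: not divisible by 5.
7: 4129889 = 7·589984 + 1
11: 4129889 = 11·375444 + 5
13: 4129889 = 13·317683 + 10
17: 4129889 = 17·242934 + 11
19: 4129889 = 19·217362 + 11
23: 4129889 = 23·179560 + 9
29: 4129889 = 29·142409 + 28
31: 4129889 = 31·133222 + 7
37: 4129889 = 37·111618 + 23
41: 4129889 = 41·100729

41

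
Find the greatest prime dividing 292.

292 = 2 · 146
146 = 2 · 73
73 is prime.
So 292 = 2^2 · 73; the largest prime factor is 73.

73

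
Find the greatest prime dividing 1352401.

79

1352401 = 17 · 79553
79553 = 19 · 4187
4187 = 53 · 79
79 is prime.
So 1352401 = 17 · 19 · 53 · 79; the largest prime factor is 79.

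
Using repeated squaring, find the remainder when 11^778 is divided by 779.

11^1 ≡ 11 (mod 779)
11^2 ≡ 11^2 = 121 ≡ 121 (mod 779)
11^4 ≡ 121^2 = 14641 ≡ 619 (mod 779)
11^8 ≡ 619^2 = 383161 ≡ 672 (mod 779)
11^16 ≡ 672^2 = 451584 ≡ 543 (mod 779)
11^32 ≡ 543^2 = 294849 ≡ 387 (mod 779)
11^64 ≡ 387^2 = 149769 ≡ 201 (mod 779)
11^128 ≡ 201^2 = 40401 ≡ 672 (mod 779)
11^256 ≡ 672^2 = 451584 ≡ 543 (mod 779)
11^512 ≡ 543^2 = 294849 ≡ 387 (mod 779)
778 = 512 + 256 + 8 + 2 in binary powers of 2.
So 11^778 ≡ 387 · 543 · 672 · 121 ≡ 144 (mod 779).
Since 144 ≠ 1, base 11 is a Fermat witness: 779 is composite.

144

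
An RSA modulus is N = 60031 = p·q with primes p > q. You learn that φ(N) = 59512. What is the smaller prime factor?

φ(n) = (p−1)(q−1) = n − (p+q) + 1, so p + q = 60031 − 59512 + 1 = 520.
p and q are the roots of t² − 520t + 60031 = 0.
Discriminant: 520² − 4·60031 = 270400 − 240124 = 30276; √30276 = 174.
q = (520 − 174)/2 = 173, p = (520 + 174)/2 = 347.
Check: 173 · 347 = 60031.

173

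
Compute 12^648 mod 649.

12^1 ≡ 12 (mod 649)
12^2 ≡ 12^2 = 144 ≡ 144 (mod 649)
12^4 ≡ 144^2 = 20736 ≡ 617 (mod 649)
12^8 ≡ 617^2 = 380689 ≡ 375 (mod 649)
12^16 ≡ 375^2 = 140625 ≡ 441 (mod 649)
12^32 ≡ 441^2 = 194481 ≡ 430 (mod 649)
12^64 ≡ 430^2 = 184900 ≡ 584 (mod 649)
12^128 ≡ 584^2 = 341056 ≡ 331 (mod 649)
12^256 ≡ 331^2 = 109561 ≡ 529 (mod 649)
12^512 ≡ 529^2 = 279841 ≡ 122 (mod 649)
648 = 512 + 128 + 8 in binary powers of 2.
So 12^648 ≡ 122 · 331 · 375 ≡ 133 (mod 649).
Since 133 ≠ 1, base 12 is a Fermat witness: 649 is composite.

133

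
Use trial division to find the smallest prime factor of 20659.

73

20659 is odd.
Digit sum 22, not divisible by 3.
Ends in 9: not divisible by 5.
7: 20659 = 7·2951 + 2
11: 20659 = 11·1878 + 1
13: 20659 = 13·1589 + 2
17: 20659 = 17·1215 + 4
19: 20659 = 19·1087 + 6
23: 20659 = 23·898 + 5
29: 20659 = 29·712 + 11
31: 20659 = 31·666 + 13
37: 20659 = 37·558 + 13
41: 20659 = 41·503 + 36
43: 20659 = 43·480 + 19
47: 20659 = 47·439 + 26
53: 20659 = 53·389 + 42
59: 20659 = 59·350 + 9
61: 20659 = 61·338 + 41
67: 20659 = 67·308 + 23
71: 20659 = 71·290 + 69
73: 20659 = 73·283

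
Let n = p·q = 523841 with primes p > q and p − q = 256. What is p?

863

Since p = q + 256, we have 523841 = q(q + 256), so q² + 256q − 523841 = 0.
Discriminant: 256² + 4·523841 = 65536 + 2095364 = 2160900; √2160900 = 1470.
q = (−256 + 1470)/2 = 607, and p = q + 256 = 863.
Check: 607 · 863 = 523841.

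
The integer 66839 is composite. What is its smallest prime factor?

66839 is odd.
Digit sum 32, not divisible by 3.
Ends in 9: not divisible by 5.
7: 66839 = 7·9548 + 3
11: 66839 = 11·6076 + 3
13: 66839 = 13·5141 + 6
17: 66839 = 17·3931 + 12
19: 66839 = 19·3517 + 16
23: 66839 = 23·2906 + 1
29: 66839 = 29·2304 + 23
31: 66839 = 31·2156 + 3
37: 66839 = 37·1806 + 17
41: 66839 = 41·1630 + 9
43: 66839 = 43·1554 + 17
47: 66839 = 47·1422 + 5
53: 66839 = 53·1261 + 6
59: 66839 = 59·1132 + 51
61: 66839 = 61·1095 + 44
67: 66839 = 67·997 + 40
71: 66839 = 71·941 + 28
73: 66839 = 73·915 + 44
79: 66839 = 79·846 + 5
83: 66839 = 83·805 + 24
89: 66839 = 89·751

89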